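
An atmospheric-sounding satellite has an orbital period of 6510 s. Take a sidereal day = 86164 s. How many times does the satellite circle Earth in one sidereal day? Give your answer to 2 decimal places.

Orbits per sidereal day = 86164 / 6510.0 = 13.236.

13.24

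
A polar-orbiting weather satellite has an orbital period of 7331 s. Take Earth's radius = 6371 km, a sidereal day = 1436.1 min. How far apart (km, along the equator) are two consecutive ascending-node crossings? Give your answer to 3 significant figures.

3410 km

During one orbit Earth rotates (7331.0 / 86166) × 360° = 30.63°.
At the equator that is 30.63° × (2π·6371/360) km/° = 30.63 × 111.2 = 3406 km.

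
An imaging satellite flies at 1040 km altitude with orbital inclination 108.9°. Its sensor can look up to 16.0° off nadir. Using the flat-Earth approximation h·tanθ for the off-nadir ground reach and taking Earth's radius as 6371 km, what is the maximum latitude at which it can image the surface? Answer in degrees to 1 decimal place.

Retrograde orbit: the ground track reaches ±(180° − i) = ±(180 − 108.9) = ±71.1°.
Sensor half-swath on the ground ≈ 1040·tan(16.0°) = 298 km = 2.68° of latitude.
Maximum observable latitude ≈ 71.1 + 2.68 = 73.8°.

73.8°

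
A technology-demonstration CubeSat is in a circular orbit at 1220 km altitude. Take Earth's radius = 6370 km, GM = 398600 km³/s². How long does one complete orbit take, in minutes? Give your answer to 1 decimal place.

Semi-major axis a = 6370 + 1220 = 7590 km. Period T = 2π√(a³/μ) = 2π√(7590³/398600) = 6580.7 s = 109.68 min.

109.7 min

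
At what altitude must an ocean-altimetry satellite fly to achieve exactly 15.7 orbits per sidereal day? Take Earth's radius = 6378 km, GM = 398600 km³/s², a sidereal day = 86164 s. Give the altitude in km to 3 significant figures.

Required period T = 86164 / 15.7 = 5488.2 s.
From T = 2π√(a³/μ): a = (μ T²/4π²)^(1/3) = (398600 × 5488.2² / 4π²)^(1/3) = 6725 km.
Altitude h = a − R = 6725 − 6378 = 347 km.

347 km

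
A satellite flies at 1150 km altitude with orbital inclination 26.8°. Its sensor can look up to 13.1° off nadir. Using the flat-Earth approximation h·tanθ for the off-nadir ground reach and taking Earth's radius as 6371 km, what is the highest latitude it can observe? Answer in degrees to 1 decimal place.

For a prograde orbit the ground track reaches latitude ±i = ±26.8°.
Sensor half-swath on the ground ≈ 1150·tan(13.1°) = 268 km = 2.41° of latitude.
Maximum observable latitude ≈ 26.8 + 2.41 = 29.2°.

29.2°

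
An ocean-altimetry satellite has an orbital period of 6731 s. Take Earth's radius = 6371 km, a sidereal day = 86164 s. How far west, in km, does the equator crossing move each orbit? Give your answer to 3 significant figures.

3130 km

During one orbit Earth rotates (6731.0 / 86164) × 360° = 28.12°.
At the equator that is 28.12° × (2π·6371/360) km/° = 28.12 × 111.2 = 3127 km.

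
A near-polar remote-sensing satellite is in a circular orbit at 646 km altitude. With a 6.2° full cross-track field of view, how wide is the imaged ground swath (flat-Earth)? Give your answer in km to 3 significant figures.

70.0 km

Half-angle = 6.2°/2 = 3.1°.
Swath width ≈ 2h·tan(θ/2) = 2 × 646 × tan(3.1°) = 70.0 km.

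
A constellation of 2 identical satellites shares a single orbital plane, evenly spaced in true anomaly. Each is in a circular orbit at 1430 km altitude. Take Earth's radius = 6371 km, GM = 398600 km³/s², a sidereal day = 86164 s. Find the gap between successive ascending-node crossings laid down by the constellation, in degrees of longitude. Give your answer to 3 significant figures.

14.3°

Semi-major axis a = 6371 + 1430 = 7801 km. Period T = 2π√(a³/μ) = 2π√(7801³/398600) = 6857.0 s = 114.28 min.
Single-satellite node shift = (6857.0/86164) × 360° = 28.65°.
With 2 satellites evenly phased, successive equator crossings are 28.65/2 = 14.325° apart.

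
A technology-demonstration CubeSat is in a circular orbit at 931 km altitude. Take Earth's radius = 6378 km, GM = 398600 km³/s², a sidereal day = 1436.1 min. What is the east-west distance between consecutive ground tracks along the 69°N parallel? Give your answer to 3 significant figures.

1040 km

Semi-major axis a = 6378 + 931 = 7309 km. Period T = 2π√(a³/μ) = 2π√(7309³/398600) = 6218.7 s = 103.64 min.
Node shift per orbit = (6218.7/86166) × 360° = 25.98°.
Equatorial spacing = 25.98 × 111.3 km/° = 2892 km.
At 69° latitude, spacing = 2892 × cos(69°) = 1036 km.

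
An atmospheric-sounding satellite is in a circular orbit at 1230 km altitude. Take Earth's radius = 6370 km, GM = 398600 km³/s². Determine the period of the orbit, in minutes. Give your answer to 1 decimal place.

Semi-major axis a = 6370 + 1230 = 7600 km. Period T = 2π√(a³/μ) = 2π√(7600³/398600) = 6593.7 s = 109.90 min.

109.9 min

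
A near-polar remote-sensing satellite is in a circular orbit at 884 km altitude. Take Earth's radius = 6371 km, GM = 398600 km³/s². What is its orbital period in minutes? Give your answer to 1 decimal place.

102.5 min

Semi-major axis a = 6371 + 884 = 7255 km. Period T = 2π√(a³/μ) = 2π√(7255³/398600) = 6149.9 s = 102.50 min.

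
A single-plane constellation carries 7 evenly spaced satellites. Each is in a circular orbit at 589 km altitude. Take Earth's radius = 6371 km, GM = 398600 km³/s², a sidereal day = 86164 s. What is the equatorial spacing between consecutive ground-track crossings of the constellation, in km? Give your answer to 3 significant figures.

Semi-major axis a = 6371 + 589 = 6960 km. Period T = 2π√(a³/μ) = 2π√(6960³/398600) = 5778.6 s = 96.31 min.
Single-satellite node shift = (5778.6/86164) × 360° = 24.14°.
With 7 satellites evenly phased, successive equator crossings are 24.14/7 = 3.449° apart.
That is 3.449 × 111.2 = 384 km at the equator.

384 km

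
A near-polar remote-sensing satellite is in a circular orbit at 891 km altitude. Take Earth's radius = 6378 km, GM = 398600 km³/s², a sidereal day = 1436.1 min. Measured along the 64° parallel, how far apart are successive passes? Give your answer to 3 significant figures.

Semi-major axis a = 6378 + 891 = 7269 km. Period T = 2π√(a³/μ) = 2π√(7269³/398600) = 6167.7 s = 102.79 min.
Node shift per orbit = (6167.7/86166) × 360° = 25.77°.
Equatorial spacing = 25.77 × 111.3 km/° = 2868 km.
At 64° latitude, spacing = 2868 × cos(64°) = 1257 km.

1260 km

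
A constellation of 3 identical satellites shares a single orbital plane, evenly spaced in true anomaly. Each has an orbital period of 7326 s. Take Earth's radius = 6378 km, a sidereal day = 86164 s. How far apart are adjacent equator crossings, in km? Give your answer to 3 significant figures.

1140 km

Single-satellite node shift = (7326.0/86164) × 360° = 30.61°.
With 3 satellites evenly phased, successive equator crossings are 30.61/3 = 10.203° apart.
That is 10.203 × 111.3 = 1136 km at the equator.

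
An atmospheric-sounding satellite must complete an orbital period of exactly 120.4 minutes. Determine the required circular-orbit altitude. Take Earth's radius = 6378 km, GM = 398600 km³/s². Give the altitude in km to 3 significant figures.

T = 120.4 min = 7224.0 s.
From T = 2π√(a³/μ): a = (μ T²/4π²)^(1/3) = (398600 × 7224.0² / 4π²)^(1/3) = 8077 km.
Altitude h = a − R = 8077 − 6378 = 1699 km.

1700 km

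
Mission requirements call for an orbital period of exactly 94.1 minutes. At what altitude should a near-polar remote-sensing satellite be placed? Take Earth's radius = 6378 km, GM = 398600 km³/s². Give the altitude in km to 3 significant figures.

T = 94.1 min = 5646.0 s.
From T = 2π√(a³/μ): a = (μ T²/4π²)^(1/3) = (398600 × 5646.0² / 4π²)^(1/3) = 6853 km.
Altitude h = a − R = 6853 − 6378 = 475 km.

475 km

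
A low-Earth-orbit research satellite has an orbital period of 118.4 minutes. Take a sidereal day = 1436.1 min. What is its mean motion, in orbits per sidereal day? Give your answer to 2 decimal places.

12.13

T = 118.4 min = 7104.0 s.
Orbits per sidereal day = 86166 / 7104.0 = 12.129.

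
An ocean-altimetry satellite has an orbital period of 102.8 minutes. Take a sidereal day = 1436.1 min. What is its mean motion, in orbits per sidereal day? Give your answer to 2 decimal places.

T = 102.8 min = 6168.0 s.
Orbits per sidereal day = 86166 / 6168.0 = 13.970.

13.97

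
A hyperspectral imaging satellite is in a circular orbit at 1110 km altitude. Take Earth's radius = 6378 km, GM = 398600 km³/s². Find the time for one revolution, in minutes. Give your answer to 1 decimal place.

Semi-major axis a = 6378 + 1110 = 7488 km. Period T = 2π√(a³/μ) = 2π√(7488³/398600) = 6448.5 s = 107.48 min.

107.5 min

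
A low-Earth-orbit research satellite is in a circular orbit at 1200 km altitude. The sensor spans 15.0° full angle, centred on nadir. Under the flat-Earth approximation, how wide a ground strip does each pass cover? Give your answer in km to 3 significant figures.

Half-angle = 15.0°/2 = 7.5°.
Swath width ≈ 2h·tan(θ/2) = 2 × 1200 × tan(7.5°) = 316.0 km.

316 km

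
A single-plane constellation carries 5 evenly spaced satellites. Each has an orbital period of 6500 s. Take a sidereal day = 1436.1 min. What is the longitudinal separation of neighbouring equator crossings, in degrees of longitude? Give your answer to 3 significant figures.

5.43°

Single-satellite node shift = (6500.0/86166) × 360° = 27.16°.
With 5 satellites evenly phased, successive equator crossings are 27.16/5 = 5.431° apart.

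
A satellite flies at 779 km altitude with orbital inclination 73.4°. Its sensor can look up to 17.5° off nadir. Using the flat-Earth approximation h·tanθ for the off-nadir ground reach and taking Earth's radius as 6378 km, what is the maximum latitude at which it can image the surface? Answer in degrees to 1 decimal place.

75.6°

For a prograde orbit the ground track reaches latitude ±i = ±73.4°.
Sensor half-swath on the ground ≈ 779·tan(17.5°) = 246 km = 2.21° of latitude.
Maximum observable latitude ≈ 73.4 + 2.21 = 75.6°.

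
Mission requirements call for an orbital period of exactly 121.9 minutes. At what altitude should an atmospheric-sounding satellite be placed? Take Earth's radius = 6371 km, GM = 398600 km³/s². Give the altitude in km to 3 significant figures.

1770 km

T = 121.9 min = 7314.0 s.
From T = 2π√(a³/μ): a = (μ T²/4π²)^(1/3) = (398600 × 7314.0² / 4π²)^(1/3) = 8144 km.
Altitude h = a − R = 8144 − 6371 = 1773 km.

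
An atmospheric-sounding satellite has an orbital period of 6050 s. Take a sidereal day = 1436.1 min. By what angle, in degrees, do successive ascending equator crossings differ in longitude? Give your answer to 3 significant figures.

During one orbit Earth rotates (6050.0 / 86166) × 360° = 25.28°.

25.3°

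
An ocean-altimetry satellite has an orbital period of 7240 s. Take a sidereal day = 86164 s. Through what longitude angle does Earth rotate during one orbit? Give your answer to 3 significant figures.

30.2°

During one orbit Earth rotates (7240.0 / 86164) × 360° = 30.25°.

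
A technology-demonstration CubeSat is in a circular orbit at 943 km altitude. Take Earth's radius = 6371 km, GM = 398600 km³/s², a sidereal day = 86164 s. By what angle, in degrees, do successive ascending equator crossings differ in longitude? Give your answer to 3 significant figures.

Semi-major axis a = 6371 + 943 = 7314 km. Period T = 2π√(a³/μ) = 2π√(7314³/398600) = 6225.1 s = 103.75 min.
During one orbit Earth rotates (6225.1 / 86164) × 360° = 26.01°.

26.0°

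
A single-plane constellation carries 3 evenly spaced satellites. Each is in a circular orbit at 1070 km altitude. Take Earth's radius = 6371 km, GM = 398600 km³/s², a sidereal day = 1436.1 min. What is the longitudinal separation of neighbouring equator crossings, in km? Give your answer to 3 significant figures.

989 km

Semi-major axis a = 6371 + 1070 = 7441 km. Period T = 2π√(a³/μ) = 2π√(7441³/398600) = 6387.9 s = 106.47 min.
Single-satellite node shift = (6387.9/86166) × 360° = 26.69°.
With 3 satellites evenly phased, successive equator crossings are 26.69/3 = 8.896° apart.
That is 8.896 × 111.2 = 989 km at the equator.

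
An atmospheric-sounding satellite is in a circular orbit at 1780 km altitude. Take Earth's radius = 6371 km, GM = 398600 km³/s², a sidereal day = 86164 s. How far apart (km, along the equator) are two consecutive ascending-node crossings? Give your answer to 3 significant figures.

3400 km

Semi-major axis a = 6371 + 1780 = 8151 km. Period T = 2π√(a³/μ) = 2π√(8151³/398600) = 7323.6 s = 122.06 min.
During one orbit Earth rotates (7323.6 / 86164) × 360° = 30.60°.
At the equator that is 30.60° × (2π·6371/360) km/° = 30.60 × 111.2 = 3402 km.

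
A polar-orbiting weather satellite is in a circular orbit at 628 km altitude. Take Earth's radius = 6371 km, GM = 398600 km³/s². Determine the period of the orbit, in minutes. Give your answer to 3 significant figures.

Semi-major axis a = 6371 + 628 = 6999 km. Period T = 2π√(a³/μ) = 2π√(6999³/398600) = 5827.3 s = 97.12 min.

97.1 min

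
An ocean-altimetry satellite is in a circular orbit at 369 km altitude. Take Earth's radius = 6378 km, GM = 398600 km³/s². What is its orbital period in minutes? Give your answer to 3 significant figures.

91.9 min

Semi-major axis a = 6378 + 369 = 6747 km. Period T = 2π√(a³/μ) = 2π√(6747³/398600) = 5515.4 s = 91.92 min.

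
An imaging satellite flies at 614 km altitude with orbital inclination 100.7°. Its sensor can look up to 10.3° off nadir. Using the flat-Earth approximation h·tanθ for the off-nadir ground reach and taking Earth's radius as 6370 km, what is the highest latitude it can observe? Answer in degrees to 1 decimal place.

Retrograde orbit: the ground track reaches ±(180° − i) = ±(180 − 100.7) = ±79.3°.
Sensor half-swath on the ground ≈ 614·tan(10.3°) = 112 km = 1.00° of latitude.
Maximum observable latitude ≈ 79.3 + 1.00 = 80.3°.

80.3°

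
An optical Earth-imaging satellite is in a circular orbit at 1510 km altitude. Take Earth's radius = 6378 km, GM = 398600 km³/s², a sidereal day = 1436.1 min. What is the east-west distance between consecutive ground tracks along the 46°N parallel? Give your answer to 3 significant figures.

Semi-major axis a = 6378 + 1510 = 7888 km. Period T = 2π√(a³/μ) = 2π√(7888³/398600) = 6972.1 s = 116.20 min.
Node shift per orbit = (6972.1/86166) × 360° = 29.13°.
Equatorial spacing = 29.13 × 111.3 km/° = 3243 km.
At 46° latitude, spacing = 3243 × cos(46°) = 2252 km.

2250 km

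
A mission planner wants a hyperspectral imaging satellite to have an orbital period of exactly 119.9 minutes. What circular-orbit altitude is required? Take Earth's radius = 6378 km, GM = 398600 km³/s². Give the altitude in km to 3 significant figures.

T = 119.9 min = 7194.0 s.
From T = 2π√(a³/μ): a = (μ T²/4π²)^(1/3) = (398600 × 7194.0² / 4π²)^(1/3) = 8055 km.
Altitude h = a − R = 8055 − 6378 = 1677 km.

1680 km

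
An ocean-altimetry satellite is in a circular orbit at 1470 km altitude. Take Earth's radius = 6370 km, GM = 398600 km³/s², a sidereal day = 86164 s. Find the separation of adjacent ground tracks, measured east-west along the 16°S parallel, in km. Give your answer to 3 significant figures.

Semi-major axis a = 6370 + 1470 = 7840 km. Period T = 2π√(a³/μ) = 2π√(7840³/398600) = 6908.5 s = 115.14 min.
Node shift per orbit = (6908.5/86164) × 360° = 28.86°.
Equatorial spacing = 28.86 × 111.2 km/° = 3209 km.
At 16° latitude, spacing = 3209 × cos(16°) = 3085 km.

3080 km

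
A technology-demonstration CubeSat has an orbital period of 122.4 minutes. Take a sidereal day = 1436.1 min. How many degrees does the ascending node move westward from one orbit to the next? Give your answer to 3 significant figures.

30.7°

T = 122.4 min = 7344.0 s.
During one orbit Earth rotates (7344.0 / 86166) × 360° = 30.68°.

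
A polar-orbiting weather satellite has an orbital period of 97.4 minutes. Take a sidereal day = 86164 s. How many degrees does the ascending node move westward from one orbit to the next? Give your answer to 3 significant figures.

24.4°

T = 97.4 min = 5844.0 s.
During one orbit Earth rotates (5844.0 / 86164) × 360° = 24.42°.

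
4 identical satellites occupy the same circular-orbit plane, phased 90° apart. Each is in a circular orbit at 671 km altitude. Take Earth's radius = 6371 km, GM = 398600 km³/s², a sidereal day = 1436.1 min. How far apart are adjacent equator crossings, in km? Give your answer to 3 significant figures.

683 km

Semi-major axis a = 6371 + 671 = 7042 km. Period T = 2π√(a³/μ) = 2π√(7042³/398600) = 5881.1 s = 98.02 min.
Single-satellite node shift = (5881.1/86166) × 360° = 24.57°.
With 4 satellites evenly phased, successive equator crossings are 24.57/4 = 6.143° apart.
That is 6.143 × 111.2 = 683 km at the equator.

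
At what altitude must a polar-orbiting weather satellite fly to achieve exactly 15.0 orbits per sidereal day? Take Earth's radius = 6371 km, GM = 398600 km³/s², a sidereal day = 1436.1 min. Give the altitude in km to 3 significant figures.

Required period T = 86166 / 15.0 = 5744.4 s.
From T = 2π√(a³/μ): a = (μ T²/4π²)^(1/3) = (398600 × 5744.4² / 4π²)^(1/3) = 6932 km.
Altitude h = a − R = 6932 − 6371 = 561 km.

561 km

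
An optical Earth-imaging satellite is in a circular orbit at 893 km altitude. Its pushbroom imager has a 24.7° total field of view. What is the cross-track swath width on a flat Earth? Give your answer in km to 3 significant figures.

391 km

Half-angle = 24.7°/2 = 12.35°.
Swath width ≈ 2h·tan(θ/2) = 2 × 893 × tan(12.35°) = 391.0 km.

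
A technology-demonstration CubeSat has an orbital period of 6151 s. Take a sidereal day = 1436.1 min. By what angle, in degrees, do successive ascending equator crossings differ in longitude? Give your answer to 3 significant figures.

During one orbit Earth rotates (6151.0 / 86166) × 360° = 25.70°.

25.7°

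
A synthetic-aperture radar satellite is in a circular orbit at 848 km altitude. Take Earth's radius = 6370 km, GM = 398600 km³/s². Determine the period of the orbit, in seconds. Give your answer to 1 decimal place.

Semi-major axis a = 6370 + 848 = 7218 km. Period T = 2π√(a³/μ) = 2π√(7218³/398600) = 6102.9 s = 101.72 min.

6102.9 seconds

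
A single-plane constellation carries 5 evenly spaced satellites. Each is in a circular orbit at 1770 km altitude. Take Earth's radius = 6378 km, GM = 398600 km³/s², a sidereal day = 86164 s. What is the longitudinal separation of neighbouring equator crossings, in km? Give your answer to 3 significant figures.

681 km

Semi-major axis a = 6378 + 1770 = 8148 km. Period T = 2π√(a³/μ) = 2π√(8148³/398600) = 7319.6 s = 121.99 min.
Single-satellite node shift = (7319.6/86164) × 360° = 30.58°.
With 5 satellites evenly phased, successive equator crossings are 30.58/5 = 6.116° apart.
That is 6.116 × 111.3 = 681 km at the equator.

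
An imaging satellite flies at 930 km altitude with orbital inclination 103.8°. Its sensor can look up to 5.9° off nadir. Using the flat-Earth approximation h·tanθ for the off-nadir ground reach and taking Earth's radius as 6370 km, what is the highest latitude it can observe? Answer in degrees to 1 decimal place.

Retrograde orbit: the ground track reaches ±(180° − i) = ±(180 − 103.8) = ±76.2°.
Sensor half-swath on the ground ≈ 930·tan(5.9°) = 96 km = 0.86° of latitude.
Maximum observable latitude ≈ 76.2 + 0.86 = 77.1°.

77.1°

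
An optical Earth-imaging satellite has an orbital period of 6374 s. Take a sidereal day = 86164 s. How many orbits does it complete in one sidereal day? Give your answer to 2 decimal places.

13.52

Orbits per sidereal day = 86164 / 6374.0 = 13.518.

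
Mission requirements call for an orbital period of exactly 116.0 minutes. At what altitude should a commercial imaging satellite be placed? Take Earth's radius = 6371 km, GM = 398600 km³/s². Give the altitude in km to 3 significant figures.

1510 km

T = 116.0 min = 6960.0 s.
From T = 2π√(a³/μ): a = (μ T²/4π²)^(1/3) = (398600 × 6960.0² / 4π²)^(1/3) = 7879 km.
Altitude h = a − R = 7879 − 6371 = 1508 km.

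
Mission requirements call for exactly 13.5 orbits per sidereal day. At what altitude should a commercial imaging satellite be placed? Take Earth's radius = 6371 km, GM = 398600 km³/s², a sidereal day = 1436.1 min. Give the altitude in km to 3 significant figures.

1070 km

Required period T = 86166 / 13.5 = 6382.7 s.
From T = 2π√(a³/μ): a = (μ T²/4π²)^(1/3) = (398600 × 6382.7² / 4π²)^(1/3) = 7437 km.
Altitude h = a − R = 7437 − 6371 = 1066 km.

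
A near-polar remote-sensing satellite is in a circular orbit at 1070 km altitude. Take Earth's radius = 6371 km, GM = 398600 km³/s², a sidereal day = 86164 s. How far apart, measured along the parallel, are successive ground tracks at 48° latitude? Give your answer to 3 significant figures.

Semi-major axis a = 6371 + 1070 = 7441 km. Period T = 2π√(a³/μ) = 2π√(7441³/398600) = 6387.9 s = 106.47 min.
Node shift per orbit = (6387.9/86164) × 360° = 26.69°.
Equatorial spacing = 26.69 × 111.2 km/° = 2968 km.
At 48° latitude, spacing = 2968 × cos(48°) = 1986 km.

1990 km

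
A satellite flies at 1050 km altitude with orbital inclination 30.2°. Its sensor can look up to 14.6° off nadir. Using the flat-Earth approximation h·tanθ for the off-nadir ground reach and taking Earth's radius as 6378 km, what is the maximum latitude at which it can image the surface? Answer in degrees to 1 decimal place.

For a prograde orbit the ground track reaches latitude ±i = ±30.2°.
Sensor half-swath on the ground ≈ 1050·tan(14.6°) = 274 km = 2.46° of latitude.
Maximum observable latitude ≈ 30.2 + 2.46 = 32.7°.

32.7°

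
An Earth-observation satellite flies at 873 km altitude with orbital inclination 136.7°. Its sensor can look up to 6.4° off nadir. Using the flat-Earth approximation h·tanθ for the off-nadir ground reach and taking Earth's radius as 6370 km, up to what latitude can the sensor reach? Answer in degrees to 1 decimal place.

44.2°

Retrograde orbit: the ground track reaches ±(180° − i) = ±(180 − 136.7) = ±43.3°.
Sensor half-swath on the ground ≈ 873·tan(6.4°) = 98 km = 0.88° of latitude.
Maximum observable latitude ≈ 43.3 + 0.88 = 44.2°.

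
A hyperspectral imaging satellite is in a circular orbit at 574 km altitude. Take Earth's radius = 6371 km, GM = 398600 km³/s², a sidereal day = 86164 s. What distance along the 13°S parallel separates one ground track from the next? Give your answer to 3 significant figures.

Semi-major axis a = 6371 + 574 = 6945 km. Period T = 2π√(a³/μ) = 2π√(6945³/398600) = 5760.0 s = 96.00 min.
Node shift per orbit = (5760.0/86164) × 360° = 24.07°.
Equatorial spacing = 24.07 × 111.2 km/° = 2676 km.
At 13° latitude, spacing = 2676 × cos(13°) = 2607 km.

2610 km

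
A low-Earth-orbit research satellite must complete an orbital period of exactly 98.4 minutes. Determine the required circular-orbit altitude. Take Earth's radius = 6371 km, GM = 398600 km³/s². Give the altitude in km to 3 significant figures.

689 km

T = 98.4 min = 5904.0 s.
From T = 2π√(a³/μ): a = (μ T²/4π²)^(1/3) = (398600 × 5904.0² / 4π²)^(1/3) = 7060 km.
Altitude h = a − R = 7060 − 6371 = 689 km.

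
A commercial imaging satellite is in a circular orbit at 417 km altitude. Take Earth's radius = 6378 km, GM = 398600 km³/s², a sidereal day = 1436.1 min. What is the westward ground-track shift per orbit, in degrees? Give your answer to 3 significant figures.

23.3°

Semi-major axis a = 6378 + 417 = 6795 km. Period T = 2π√(a³/μ) = 2π√(6795³/398600) = 5574.4 s = 92.91 min.
During one orbit Earth rotates (5574.4 / 86166) × 360° = 23.29°.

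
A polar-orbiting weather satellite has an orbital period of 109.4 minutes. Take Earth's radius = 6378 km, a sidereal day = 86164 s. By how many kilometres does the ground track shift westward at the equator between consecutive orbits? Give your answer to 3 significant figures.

T = 109.4 min = 6564.0 s.
During one orbit Earth rotates (6564.0 / 86164) × 360° = 27.42°.
At the equator that is 27.42° × (2π·6378/360) km/° = 27.42 × 111.3 = 3053 km.

3050 km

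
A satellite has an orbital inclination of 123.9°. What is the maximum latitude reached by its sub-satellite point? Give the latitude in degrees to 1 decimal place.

Retrograde orbit: the ground track reaches ±(180° − i) = ±(180 − 123.9) = ±56.1°.

56.1°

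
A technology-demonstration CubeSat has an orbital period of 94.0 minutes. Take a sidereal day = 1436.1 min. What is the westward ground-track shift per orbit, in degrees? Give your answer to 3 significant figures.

23.6°

T = 94.0 min = 5640.0 s.
During one orbit Earth rotates (5640.0 / 86166) × 360° = 23.56°.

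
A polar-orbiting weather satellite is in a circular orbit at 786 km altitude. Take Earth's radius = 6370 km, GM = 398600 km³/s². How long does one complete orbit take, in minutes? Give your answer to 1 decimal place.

Semi-major axis a = 6370 + 786 = 7156 km. Period T = 2π√(a³/μ) = 2π√(7156³/398600) = 6024.4 s = 100.41 min.

100.4 min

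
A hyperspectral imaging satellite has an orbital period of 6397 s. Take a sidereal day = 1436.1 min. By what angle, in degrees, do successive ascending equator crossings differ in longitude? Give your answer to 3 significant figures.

During one orbit Earth rotates (6397.0 / 86166) × 360° = 26.73°.

26.7°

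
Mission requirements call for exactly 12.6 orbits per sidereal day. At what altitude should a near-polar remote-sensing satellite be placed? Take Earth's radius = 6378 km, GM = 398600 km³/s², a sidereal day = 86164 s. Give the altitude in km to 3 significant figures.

1410 km

Required period T = 86164 / 12.6 = 6838.4 s.
From T = 2π√(a³/μ): a = (μ T²/4π²)^(1/3) = (398600 × 6838.4² / 4π²)^(1/3) = 7787 km.
Altitude h = a − R = 7787 − 6378 = 1409 km.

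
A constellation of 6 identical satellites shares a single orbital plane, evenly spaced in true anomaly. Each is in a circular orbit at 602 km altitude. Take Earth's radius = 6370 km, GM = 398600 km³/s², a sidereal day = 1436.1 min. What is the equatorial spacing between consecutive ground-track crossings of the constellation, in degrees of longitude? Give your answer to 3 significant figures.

Semi-major axis a = 6370 + 602 = 6972 km. Period T = 2π√(a³/μ) = 2π√(6972³/398600) = 5793.6 s = 96.56 min.
Single-satellite node shift = (5793.6/86166) × 360° = 24.21°.
With 6 satellites evenly phased, successive equator crossings are 24.21/6 = 4.034° apart.

4.03°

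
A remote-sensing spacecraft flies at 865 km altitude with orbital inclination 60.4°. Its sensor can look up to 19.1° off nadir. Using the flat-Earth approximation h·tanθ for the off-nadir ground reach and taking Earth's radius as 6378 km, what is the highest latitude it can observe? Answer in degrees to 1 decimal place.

For a prograde orbit the ground track reaches latitude ±i = ±60.4°.
Sensor half-swath on the ground ≈ 865·tan(19.1°) = 300 km = 2.69° of latitude.
Maximum observable latitude ≈ 60.4 + 2.69 = 63.1°.

63.1°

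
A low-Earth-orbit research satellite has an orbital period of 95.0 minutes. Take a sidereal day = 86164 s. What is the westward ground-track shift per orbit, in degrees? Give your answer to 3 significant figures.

T = 95.0 min = 5700.0 s.
During one orbit Earth rotates (5700.0 / 86164) × 360° = 23.82°.

23.8°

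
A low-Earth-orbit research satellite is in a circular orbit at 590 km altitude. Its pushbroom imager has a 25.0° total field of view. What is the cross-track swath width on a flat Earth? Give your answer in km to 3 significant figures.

Half-angle = 25.0°/2 = 12.5°.
Swath width ≈ 2h·tan(θ/2) = 2 × 590 × tan(12.5°) = 261.6 km.

262 km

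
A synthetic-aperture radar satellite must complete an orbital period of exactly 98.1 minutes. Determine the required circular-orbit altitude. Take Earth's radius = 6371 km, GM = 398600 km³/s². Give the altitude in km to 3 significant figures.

675 km

T = 98.1 min = 5886.0 s.
From T = 2π√(a³/μ): a = (μ T²/4π²)^(1/3) = (398600 × 5886.0² / 4π²)^(1/3) = 7046 km.
Altitude h = a − R = 7046 − 6371 = 675 km.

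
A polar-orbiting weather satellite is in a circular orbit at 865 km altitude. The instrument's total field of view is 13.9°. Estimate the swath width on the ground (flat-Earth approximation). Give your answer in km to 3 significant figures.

Half-angle = 13.9°/2 = 6.95°.
Swath width ≈ 2h·tan(θ/2) = 2 × 865 × tan(6.95°) = 210.9 km.

211 km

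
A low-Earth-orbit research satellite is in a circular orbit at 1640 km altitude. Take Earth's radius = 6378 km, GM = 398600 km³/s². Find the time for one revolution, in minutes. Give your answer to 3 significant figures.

119 min

Semi-major axis a = 6378 + 1640 = 8018 km. Period T = 2π√(a³/μ) = 2π√(8018³/398600) = 7145.1 s = 119.09 min.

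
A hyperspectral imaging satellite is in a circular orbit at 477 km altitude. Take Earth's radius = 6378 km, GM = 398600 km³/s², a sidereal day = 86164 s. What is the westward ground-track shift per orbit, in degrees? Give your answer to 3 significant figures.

Semi-major axis a = 6378 + 477 = 6855 km. Period T = 2π√(a³/μ) = 2π√(6855³/398600) = 5648.4 s = 94.14 min.
During one orbit Earth rotates (5648.4 / 86164) × 360° = 23.60°.

23.6°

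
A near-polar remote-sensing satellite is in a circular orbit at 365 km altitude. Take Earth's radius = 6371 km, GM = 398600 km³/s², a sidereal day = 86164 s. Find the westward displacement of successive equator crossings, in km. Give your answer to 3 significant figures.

2560 km

Semi-major axis a = 6371 + 365 = 6736 km. Period T = 2π√(a³/μ) = 2π√(6736³/398600) = 5501.9 s = 91.70 min.
During one orbit Earth rotates (5501.9 / 86164) × 360° = 22.99°.
At the equator that is 22.99° × (2π·6371/360) km/° = 22.99 × 111.2 = 2556 km.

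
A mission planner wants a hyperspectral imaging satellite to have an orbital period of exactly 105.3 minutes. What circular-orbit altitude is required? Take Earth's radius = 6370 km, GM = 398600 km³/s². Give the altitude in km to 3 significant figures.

T = 105.3 min = 6318.0 s.
From T = 2π√(a³/μ): a = (μ T²/4π²)^(1/3) = (398600 × 6318.0² / 4π²)^(1/3) = 7387 km.
Altitude h = a − R = 7387 − 6370 = 1017 km.

1020 km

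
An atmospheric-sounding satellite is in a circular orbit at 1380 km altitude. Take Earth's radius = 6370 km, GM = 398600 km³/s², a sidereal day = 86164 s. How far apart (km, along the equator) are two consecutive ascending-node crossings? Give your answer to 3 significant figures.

3150 km

Semi-major axis a = 6370 + 1380 = 7750 km. Period T = 2π√(a³/μ) = 2π√(7750³/398600) = 6789.9 s = 113.17 min.
During one orbit Earth rotates (6789.9 / 86164) × 360° = 28.37°.
At the equator that is 28.37° × (2π·6370/360) km/° = 28.37 × 111.2 = 3154 km.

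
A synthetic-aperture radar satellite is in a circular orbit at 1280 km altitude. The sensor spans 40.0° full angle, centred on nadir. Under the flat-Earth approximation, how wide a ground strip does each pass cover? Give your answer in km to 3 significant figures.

Half-angle = 40.0°/2 = 20°.
Swath width ≈ 2h·tan(θ/2) = 2 × 1280 × tan(20°) = 931.8 km.

932 km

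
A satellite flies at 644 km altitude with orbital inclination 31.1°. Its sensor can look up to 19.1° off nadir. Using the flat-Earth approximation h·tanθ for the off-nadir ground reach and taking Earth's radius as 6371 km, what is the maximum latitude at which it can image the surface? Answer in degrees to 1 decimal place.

33.1°

For a prograde orbit the ground track reaches latitude ±i = ±31.1°.
Sensor half-swath on the ground ≈ 644·tan(19.1°) = 223 km = 2.01° of latitude.
Maximum observable latitude ≈ 31.1 + 2.01 = 33.1°.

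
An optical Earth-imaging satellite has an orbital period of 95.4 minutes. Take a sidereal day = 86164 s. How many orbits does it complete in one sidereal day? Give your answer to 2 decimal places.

T = 95.4 min = 5724.0 s.
Orbits per sidereal day = 86164 / 5724.0 = 15.053.

15.05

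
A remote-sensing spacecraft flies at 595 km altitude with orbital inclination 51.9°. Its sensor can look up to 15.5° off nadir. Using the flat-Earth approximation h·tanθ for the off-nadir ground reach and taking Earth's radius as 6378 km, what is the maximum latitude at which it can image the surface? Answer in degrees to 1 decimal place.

For a prograde orbit the ground track reaches latitude ±i = ±51.9°.
Sensor half-swath on the ground ≈ 595·tan(15.5°) = 165 km = 1.48° of latitude.
Maximum observable latitude ≈ 51.9 + 1.48 = 53.4°.

53.4°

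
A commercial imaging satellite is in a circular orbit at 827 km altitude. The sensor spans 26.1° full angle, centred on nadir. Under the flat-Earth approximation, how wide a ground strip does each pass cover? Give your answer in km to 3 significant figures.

383 km

Half-angle = 26.1°/2 = 13.05°.
Swath width ≈ 2h·tan(θ/2) = 2 × 827 × tan(13.05°) = 383.4 km.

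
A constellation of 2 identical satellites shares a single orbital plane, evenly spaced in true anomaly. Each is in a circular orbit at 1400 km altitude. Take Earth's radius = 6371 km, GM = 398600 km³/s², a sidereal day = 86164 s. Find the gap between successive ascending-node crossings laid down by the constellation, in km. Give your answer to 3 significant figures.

Semi-major axis a = 6371 + 1400 = 7771 km. Period T = 2π√(a³/μ) = 2π√(7771³/398600) = 6817.5 s = 113.63 min.
Single-satellite node shift = (6817.5/86164) × 360° = 28.48°.
With 2 satellites evenly phased, successive equator crossings are 28.48/2 = 14.242° apart.
That is 14.242 × 111.2 = 1584 km at the equator.

1580 km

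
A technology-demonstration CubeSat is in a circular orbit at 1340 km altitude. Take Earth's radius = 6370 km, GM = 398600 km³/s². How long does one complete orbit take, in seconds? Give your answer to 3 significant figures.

Semi-major axis a = 6370 + 1340 = 7710 km. Period T = 2π√(a³/μ) = 2π√(7710³/398600) = 6737.4 s = 112.29 min.

6740 seconds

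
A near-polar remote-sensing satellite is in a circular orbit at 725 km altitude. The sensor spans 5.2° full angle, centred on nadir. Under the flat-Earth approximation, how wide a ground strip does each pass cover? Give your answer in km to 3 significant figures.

Half-angle = 5.2°/2 = 2.6°.
Swath width ≈ 2h·tan(θ/2) = 2 × 725 × tan(2.6°) = 65.8 km.

65.8 km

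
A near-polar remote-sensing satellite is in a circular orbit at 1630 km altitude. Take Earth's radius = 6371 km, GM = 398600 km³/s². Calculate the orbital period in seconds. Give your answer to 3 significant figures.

Semi-major axis a = 6371 + 1630 = 8001 km. Period T = 2π√(a³/μ) = 2π√(8001³/398600) = 7122.4 s = 118.71 min.

7120 seconds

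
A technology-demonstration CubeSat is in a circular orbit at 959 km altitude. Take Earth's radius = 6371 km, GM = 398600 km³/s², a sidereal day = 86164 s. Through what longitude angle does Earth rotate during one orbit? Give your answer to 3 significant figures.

Semi-major axis a = 6371 + 959 = 7330 km. Period T = 2π√(a³/μ) = 2π√(7330³/398600) = 6245.5 s = 104.09 min.
During one orbit Earth rotates (6245.5 / 86164) × 360° = 26.09°.

26.1°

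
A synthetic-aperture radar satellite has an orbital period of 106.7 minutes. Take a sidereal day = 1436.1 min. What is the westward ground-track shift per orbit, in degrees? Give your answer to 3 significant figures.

26.7°

T = 106.7 min = 6402.0 s.
During one orbit Earth rotates (6402.0 / 86166) × 360° = 26.75°.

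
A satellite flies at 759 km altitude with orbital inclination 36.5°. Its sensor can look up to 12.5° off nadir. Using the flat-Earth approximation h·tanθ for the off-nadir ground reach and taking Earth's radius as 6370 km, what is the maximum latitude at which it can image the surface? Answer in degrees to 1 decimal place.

38.0°

For a prograde orbit the ground track reaches latitude ±i = ±36.5°.
Sensor half-swath on the ground ≈ 759·tan(12.5°) = 168 km = 1.51° of latitude.
Maximum observable latitude ≈ 36.5 + 1.51 = 38.0°.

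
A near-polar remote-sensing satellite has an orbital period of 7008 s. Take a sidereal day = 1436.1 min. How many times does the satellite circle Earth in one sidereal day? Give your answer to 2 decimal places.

Orbits per sidereal day = 86166 / 7008.0 = 12.295.

12.30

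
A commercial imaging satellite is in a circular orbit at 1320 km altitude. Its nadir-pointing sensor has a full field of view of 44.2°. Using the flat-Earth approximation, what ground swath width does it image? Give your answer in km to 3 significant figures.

Half-angle = 44.2°/2 = 22.1°.
Swath width ≈ 2h·tan(θ/2) = 2 × 1320 × tan(22.1°) = 1072.0 km.

1070 km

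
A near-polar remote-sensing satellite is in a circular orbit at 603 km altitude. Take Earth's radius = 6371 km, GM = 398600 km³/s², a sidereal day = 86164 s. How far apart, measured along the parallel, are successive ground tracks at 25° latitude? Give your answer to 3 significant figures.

2440 km

Semi-major axis a = 6371 + 603 = 6974 km. Period T = 2π√(a³/μ) = 2π√(6974³/398600) = 5796.1 s = 96.60 min.
Node shift per orbit = (5796.1/86164) × 360° = 24.22°.
Equatorial spacing = 24.22 × 111.2 km/° = 2693 km.
At 25° latitude, spacing = 2693 × cos(25°) = 2440 km.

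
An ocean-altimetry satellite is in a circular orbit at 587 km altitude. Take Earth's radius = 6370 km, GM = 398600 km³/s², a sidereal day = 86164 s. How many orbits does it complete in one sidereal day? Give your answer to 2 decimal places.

14.92

Semi-major axis a = 6370 + 587 = 6957 km. Period T = 2π√(a³/μ) = 2π√(6957³/398600) = 5774.9 s = 96.25 min.
Orbits per sidereal day = 86164 / 5774.9 = 14.920.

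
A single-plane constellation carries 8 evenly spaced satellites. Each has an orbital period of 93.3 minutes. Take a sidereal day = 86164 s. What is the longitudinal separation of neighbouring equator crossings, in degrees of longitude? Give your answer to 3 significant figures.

2.92°

T = 93.3 min = 5598.0 s.
Single-satellite node shift = (5598.0/86164) × 360° = 23.39°.
With 8 satellites evenly phased, successive equator crossings are 23.39/8 = 2.924° apart.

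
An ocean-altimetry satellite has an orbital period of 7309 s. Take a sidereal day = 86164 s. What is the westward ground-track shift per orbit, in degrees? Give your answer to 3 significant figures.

30.5°

During one orbit Earth rotates (7309.0 / 86164) × 360° = 30.54°.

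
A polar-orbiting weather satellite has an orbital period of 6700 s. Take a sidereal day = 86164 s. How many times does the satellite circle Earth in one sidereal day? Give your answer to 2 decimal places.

12.86

Orbits per sidereal day = 86164 / 6700.0 = 12.860.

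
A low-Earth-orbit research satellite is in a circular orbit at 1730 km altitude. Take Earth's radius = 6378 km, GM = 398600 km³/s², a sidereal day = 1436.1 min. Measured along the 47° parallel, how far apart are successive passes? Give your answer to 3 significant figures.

Semi-major axis a = 6378 + 1730 = 8108 km. Period T = 2π√(a³/μ) = 2π√(8108³/398600) = 7265.8 s = 121.10 min.
Node shift per orbit = (7265.8/86166) × 360° = 30.36°.
Equatorial spacing = 30.36 × 111.3 km/° = 3379 km.
At 47° latitude, spacing = 3379 × cos(47°) = 2305 km.

2300 km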